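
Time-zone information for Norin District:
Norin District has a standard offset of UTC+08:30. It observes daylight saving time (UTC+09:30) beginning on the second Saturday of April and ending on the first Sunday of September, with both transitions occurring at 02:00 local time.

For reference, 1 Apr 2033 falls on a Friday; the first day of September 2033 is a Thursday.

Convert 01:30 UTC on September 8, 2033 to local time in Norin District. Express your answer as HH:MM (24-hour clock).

1 April 2033 is a Friday, so the first Saturday is April 2 and the second is April 9.
1 September 2033 is a Thursday, so the first Sunday is September 4.
At the standard offset (UTC+08:30), 01:30 UTC + 8h30m = 10:00 Norin District standard time.
Daylight saving runs 9 April – 4 September; the standard-time date in Norin District, September 8, 2033, is outside that window, so Norin District is on standard time at UTC+08:30.
01:30 UTC + 8h30m = 10:00 local.

10:00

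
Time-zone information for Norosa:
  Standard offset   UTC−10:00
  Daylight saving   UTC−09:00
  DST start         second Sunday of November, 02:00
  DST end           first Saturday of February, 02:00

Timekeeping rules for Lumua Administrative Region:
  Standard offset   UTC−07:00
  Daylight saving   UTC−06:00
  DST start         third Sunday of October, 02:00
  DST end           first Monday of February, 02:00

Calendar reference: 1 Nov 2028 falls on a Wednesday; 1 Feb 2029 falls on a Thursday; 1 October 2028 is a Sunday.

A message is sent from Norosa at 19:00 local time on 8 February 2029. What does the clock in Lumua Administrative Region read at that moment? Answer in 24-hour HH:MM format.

22:00

1 November 2028 is a Wednesday, so the first Sunday is November 5 and the second is November 12.
1 February 2029 is a Thursday, so the first Saturday is February 3.
Daylight saving runs 12 November 2028 – 3 February 2029; 8 February 2029 is outside that window, so Norosa is on standard time at UTC−10:00.
19:00 Norosa + 10h = 05:00 UTC (rolling into the next day, 9 February 2029).
1 October 2028 is a Sunday, so the first Sunday is October 1 and the third is October 15.
1 February 2029 is a Thursday, so the first Monday is February 5.
At the standard offset (UTC−07:00), 05:00 UTC − 7h = 22:00 Lumua Administrative Region standard time (rolling into the previous day, 8 February 2029).
The standard-time date in Lumua Administrative Region, 8 February 2029, does not fall between 15 October 2028 and 5 February 2029, so daylight saving is not in effect and Lumua Administrative Region is at UTC−07:00.
05:00 UTC − 7h = 22:00 Lumua Administrative Region (rolling into the previous day, 8 February 2029).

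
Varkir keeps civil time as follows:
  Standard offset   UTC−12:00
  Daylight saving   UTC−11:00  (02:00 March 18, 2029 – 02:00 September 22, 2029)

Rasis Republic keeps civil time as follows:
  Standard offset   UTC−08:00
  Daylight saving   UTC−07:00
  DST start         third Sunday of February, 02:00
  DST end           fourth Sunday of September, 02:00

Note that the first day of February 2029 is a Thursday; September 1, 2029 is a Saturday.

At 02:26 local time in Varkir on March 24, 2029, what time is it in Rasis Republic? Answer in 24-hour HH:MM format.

06:26

March 24, 2029 lies within the daylight-saving period (18 March – 22 September), so Varkir is on daylight time, UTC−11:00.
02:26 Varkir + 11h = 13:26 UTC.
1 February 2029 is a Thursday, so the first Sunday is February 4 and the third is February 18.
1 September 2029 is a Saturday, so the first Sunday is September 2 and the fourth is September 23.
At the standard offset (UTC−08:00), 13:26 UTC − 8h = 05:26 Rasis Republic standard time.
Daylight saving runs 18 February – 23 September; the standard-time date in Rasis Republic, March 24, 2029, is inside that window, so Rasis Republic is at UTC−07:00.
13:26 UTC − 7h = 06:26 Rasis Republic.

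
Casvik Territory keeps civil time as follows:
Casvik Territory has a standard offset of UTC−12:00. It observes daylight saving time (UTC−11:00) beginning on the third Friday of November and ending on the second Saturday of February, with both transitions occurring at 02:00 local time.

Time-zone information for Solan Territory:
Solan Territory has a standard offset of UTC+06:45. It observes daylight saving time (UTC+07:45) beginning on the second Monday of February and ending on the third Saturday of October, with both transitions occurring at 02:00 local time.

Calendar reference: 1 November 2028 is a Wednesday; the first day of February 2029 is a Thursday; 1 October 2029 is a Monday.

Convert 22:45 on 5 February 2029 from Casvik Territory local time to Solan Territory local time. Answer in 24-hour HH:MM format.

16:30

1 November 2028 is a Wednesday, so the first Friday is November 3 and the third is November 17.
1 February 2029 is a Thursday, so the first Saturday is February 3 and the second is February 10.
Daylight saving runs 17 November 2028 – 10 February 2029; 5 February 2029 is inside that window, so Casvik Territory is at UTC−11:00.
22:45 Casvik Territory + 11h = 09:45 UTC (rolling into the next day, 6 February 2029).
1 February 2029 is a Thursday, so the first Monday is February 5 and the second is February 12.
1 October 2029 is a Monday, so the first Saturday is October 6 and the third is October 20.
At the standard offset (UTC+06:45), 09:45 UTC + 6h45m = 16:30 Solan Territory standard time.
The standard-time date in Solan Territory, 6 February 2029, does not fall between 12 February and 20 October, so daylight saving is not in effect and Solan Territory is at UTC+06:45.
09:45 UTC + 6h45m = 16:30 Solan Territory.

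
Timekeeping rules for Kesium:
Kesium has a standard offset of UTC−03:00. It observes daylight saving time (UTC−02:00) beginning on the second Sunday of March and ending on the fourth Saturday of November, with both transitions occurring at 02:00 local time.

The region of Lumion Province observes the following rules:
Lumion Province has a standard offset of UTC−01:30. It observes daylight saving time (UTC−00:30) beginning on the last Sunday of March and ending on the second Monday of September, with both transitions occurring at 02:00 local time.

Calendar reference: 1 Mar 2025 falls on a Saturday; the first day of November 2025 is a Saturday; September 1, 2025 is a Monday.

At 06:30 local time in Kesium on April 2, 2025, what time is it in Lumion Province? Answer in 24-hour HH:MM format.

1 March 2025 is a Saturday, so the first Sunday is March 2 and the second is March 9.
1 November 2025 is a Saturday, so the first Saturday is November 1 and the fourth is November 22.
April 2, 2025 falls between 9 March and 22 November, so daylight saving is in effect and Kesium is at UTC−02:00.
06:30 Kesium + 2h = 08:30 UTC.
1 March 2025 is a Saturday, so Sundays fall on 2, 9, 16, 23, 30; the last is March 30.
1 September 2025 is a Monday, so the first Monday is September 1 and the second is September 8.
At the standard offset (UTC−01:30), 08:30 UTC − 1h30m = 07:00 Lumion Province standard time.
The standard-time date in Lumion Province, April 2, 2025, falls between 30 March and 8 September, so daylight saving is in effect and Lumion Province is at UTC−00:30.
08:30 UTC − 0h30m = 08:00 Lumion Province.

08:00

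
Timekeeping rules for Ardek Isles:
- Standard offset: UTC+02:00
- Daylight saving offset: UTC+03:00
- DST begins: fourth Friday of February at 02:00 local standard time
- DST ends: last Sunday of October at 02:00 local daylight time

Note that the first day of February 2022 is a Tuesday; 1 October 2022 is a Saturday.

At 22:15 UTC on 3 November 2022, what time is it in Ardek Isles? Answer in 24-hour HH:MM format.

1 February 2022 is a Tuesday, so the first Friday is February 4 and the fourth is February 25.
1 October 2022 is a Saturday, so Sundays fall on 2, 9, 16, 23, 30; the last is October 30.
At the standard offset (UTC+02:00), 22:15 UTC + 2h = 00:15 Ardek Isles standard time (rolling into the next day, 4 November 2022).
Daylight saving runs 25 February – 30 October; the standard-time date in Ardek Isles, 4 November 2022, is outside that window, so Ardek Isles is on standard time at UTC+02:00.
22:15 UTC + 2h = 00:15 local (rolling into the next day, 4 November 2022).

00:15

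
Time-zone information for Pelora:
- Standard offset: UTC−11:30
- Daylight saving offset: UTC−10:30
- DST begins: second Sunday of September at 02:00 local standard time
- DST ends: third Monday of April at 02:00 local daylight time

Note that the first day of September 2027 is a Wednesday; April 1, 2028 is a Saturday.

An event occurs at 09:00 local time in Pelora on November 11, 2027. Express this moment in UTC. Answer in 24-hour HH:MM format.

1 September 2027 is a Wednesday, so the first Sunday is September 5 and the second is September 12.
1 April 2028 is a Saturday, so the first Monday is April 3 and the third is April 17.
Daylight saving runs 12 September 2027 – 17 April 2028; November 11, 2027 is inside that window, so Pelora is at UTC−10:30.
09:00 local + 10h30m = 19:30 UTC.

19:30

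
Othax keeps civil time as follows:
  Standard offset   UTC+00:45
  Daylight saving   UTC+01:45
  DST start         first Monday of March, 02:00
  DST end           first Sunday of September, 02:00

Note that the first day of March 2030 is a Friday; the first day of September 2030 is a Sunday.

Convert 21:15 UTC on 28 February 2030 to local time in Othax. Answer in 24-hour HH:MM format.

1 March 2030 is a Friday, so the first Monday is March 4.
1 September 2030 is a Sunday, so the first Sunday is September 1.
At the standard offset (UTC+00:45), 21:15 UTC + 0h45m = 22:00 Othax standard time.
The standard-time date in Othax, 28 February 2030, does not fall between 4 March and 1 September, so daylight saving is not in effect and Othax is at UTC+00:45.
21:15 UTC + 0h45m = 22:00 local.

22:00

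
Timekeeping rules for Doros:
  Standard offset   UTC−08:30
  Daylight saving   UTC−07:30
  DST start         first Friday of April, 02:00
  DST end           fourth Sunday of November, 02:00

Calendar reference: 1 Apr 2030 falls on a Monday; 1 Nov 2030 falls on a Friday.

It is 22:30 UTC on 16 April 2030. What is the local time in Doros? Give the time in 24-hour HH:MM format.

1 April 2030 is a Monday, so the first Friday is April 5.
1 November 2030 is a Friday, so the first Sunday is November 3 and the fourth is November 24.
At the standard offset (UTC−08:30), 22:30 UTC − 8h30m = 14:00 Doros standard time.
Daylight saving runs 5 April – 24 November; the standard-time date in Doros, 16 April 2030, is inside that window, so Doros is at UTC−07:30.
22:30 UTC − 7h30m = 15:00 local.

15:00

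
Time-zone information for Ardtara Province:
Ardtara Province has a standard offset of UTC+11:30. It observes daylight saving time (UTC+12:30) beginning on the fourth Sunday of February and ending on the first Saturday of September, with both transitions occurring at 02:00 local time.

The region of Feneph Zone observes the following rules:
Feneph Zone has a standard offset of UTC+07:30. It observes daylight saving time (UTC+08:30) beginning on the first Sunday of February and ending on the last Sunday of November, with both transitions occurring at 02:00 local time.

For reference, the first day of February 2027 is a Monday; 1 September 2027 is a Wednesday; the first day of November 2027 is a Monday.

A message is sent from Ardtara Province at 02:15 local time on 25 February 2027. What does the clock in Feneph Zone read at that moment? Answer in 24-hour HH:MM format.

23:15

1 February 2027 is a Monday, so the first Sunday is February 7 and the fourth is February 28.
1 September 2027 is a Wednesday, so the first Saturday is September 4.
25 February 2027 does not fall between 28 February and 4 September, so daylight saving is not in effect and Ardtara Province is at UTC+11:30.
02:15 Ardtara Province − 11h30m = 14:45 UTC (rolling into the previous day, 24 February 2027).
1 February 2027 is a Monday, so the first Sunday is February 7.
1 November 2027 is a Monday, so Sundays fall on 7, 14, 21, 28; the last is November 28.
At the standard offset (UTC+07:30), 14:45 UTC + 7h30m = 22:15 Feneph Zone standard time.
The standard-time date in Feneph Zone, 24 February 2027, falls between 7 February and 28 November, so daylight saving is in effect and Feneph Zone is at UTC+08:30.
14:45 UTC + 8h30m = 23:15 Feneph Zone.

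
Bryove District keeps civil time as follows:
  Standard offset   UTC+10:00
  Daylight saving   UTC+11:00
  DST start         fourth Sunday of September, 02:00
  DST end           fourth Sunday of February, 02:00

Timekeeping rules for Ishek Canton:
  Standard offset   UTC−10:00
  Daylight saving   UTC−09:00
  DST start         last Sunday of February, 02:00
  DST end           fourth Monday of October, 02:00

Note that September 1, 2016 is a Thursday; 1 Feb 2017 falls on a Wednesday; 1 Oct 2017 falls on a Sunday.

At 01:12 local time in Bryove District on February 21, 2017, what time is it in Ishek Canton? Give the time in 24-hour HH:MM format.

04:12

1 September 2016 is a Thursday, so the first Sunday is September 4 and the fourth is September 25.
1 February 2017 is a Wednesday, so the first Sunday is February 5 and the fourth is February 26.
Daylight saving runs 25 September 2016 – 26 February 2017; February 21, 2017 is inside that window, so Bryove District is at UTC+11:00.
01:12 Bryove District − 11h = 14:12 UTC (rolling into the previous day, 20 February 2017).
1 February 2017 is a Wednesday, so Sundays fall on 5, 12, 19, 26; the last is February 26.
1 October 2017 is a Sunday, so the first Monday is October 2 and the fourth is October 23.
At the standard offset (UTC−10:00), 14:12 UTC − 10h = 04:12 Ishek Canton standard time.
The standard-time date in Ishek Canton, February 20, 2017, does not fall between 26 February and 23 October, so daylight saving is not in effect and Ishek Canton is at UTC−10:00.
14:12 UTC − 10h = 04:12 Ishek Canton.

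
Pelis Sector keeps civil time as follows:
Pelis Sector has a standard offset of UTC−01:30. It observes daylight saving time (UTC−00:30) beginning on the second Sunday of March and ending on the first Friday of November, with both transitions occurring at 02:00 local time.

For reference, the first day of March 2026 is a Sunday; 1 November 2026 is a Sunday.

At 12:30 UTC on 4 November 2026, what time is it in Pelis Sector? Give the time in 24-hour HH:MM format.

12:00

1 March 2026 is a Sunday, so the first Sunday is March 1 and the second is March 8.
1 November 2026 is a Sunday, so the first Friday is November 6.
At the standard offset (UTC−01:30), 12:30 UTC − 1h30m = 11:00 Pelis Sector standard time.
The standard-time date in Pelis Sector, 4 November 2026, falls between 8 March and 6 November, so daylight saving is in effect and Pelis Sector is at UTC−00:30.
12:30 UTC − 0h30m = 12:00 local.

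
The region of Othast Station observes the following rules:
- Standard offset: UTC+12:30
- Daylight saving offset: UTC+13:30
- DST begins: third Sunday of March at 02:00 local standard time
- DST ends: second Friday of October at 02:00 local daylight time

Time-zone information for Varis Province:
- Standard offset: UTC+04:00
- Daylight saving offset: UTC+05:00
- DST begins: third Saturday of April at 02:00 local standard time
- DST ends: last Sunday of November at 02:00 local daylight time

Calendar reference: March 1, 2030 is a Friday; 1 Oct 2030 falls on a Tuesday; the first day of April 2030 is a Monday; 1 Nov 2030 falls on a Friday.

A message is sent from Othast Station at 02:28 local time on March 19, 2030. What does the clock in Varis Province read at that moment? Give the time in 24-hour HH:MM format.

1 March 2030 is a Friday, so the first Sunday is March 3 and the third is March 17.
1 October 2030 is a Tuesday, so the first Friday is October 4 and the second is October 11.
Daylight saving runs 17 March – 11 October; March 19, 2030 is inside that window, so Othast Station is at UTC+13:30.
02:28 Othast Station − 13h30m = 12:58 UTC (rolling into the previous day, 18 March 2030).
1 April 2030 is a Monday, so the first Saturday is April 6 and the third is April 20.
1 November 2030 is a Friday, so Sundays fall on 3, 10, 17, 24; the last is November 24.
At the standard offset (UTC+04:00), 12:58 UTC + 4h = 16:58 Varis Province standard time.
Daylight saving runs 20 April – 24 November; the standard-time date in Varis Province, March 18, 2030, is outside that window, so Varis Province is on standard time at UTC+04:00.
12:58 UTC + 4h = 16:58 Varis Province.

16:58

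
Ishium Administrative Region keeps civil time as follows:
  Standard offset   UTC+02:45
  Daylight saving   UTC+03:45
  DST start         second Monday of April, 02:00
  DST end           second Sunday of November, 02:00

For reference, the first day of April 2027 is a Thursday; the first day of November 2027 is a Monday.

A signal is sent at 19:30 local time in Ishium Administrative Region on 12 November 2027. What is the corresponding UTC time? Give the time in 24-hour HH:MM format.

1 April 2027 is a Thursday, so the first Monday is April 5 and the second is April 12.
1 November 2027 is a Monday, so the first Sunday is November 7 and the second is November 14.
12 November 2027 falls between 12 April and 14 November, so daylight saving is in effect and Ishium Administrative Region is at UTC+03:45.
19:30 local − 3h45m = 15:45 UTC.

15:45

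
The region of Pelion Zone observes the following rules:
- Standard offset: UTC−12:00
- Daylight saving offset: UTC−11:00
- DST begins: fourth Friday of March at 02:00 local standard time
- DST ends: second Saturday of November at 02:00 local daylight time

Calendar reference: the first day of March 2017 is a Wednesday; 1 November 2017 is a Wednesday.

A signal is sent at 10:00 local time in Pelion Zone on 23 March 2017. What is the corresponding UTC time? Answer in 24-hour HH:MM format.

1 March 2017 is a Wednesday, so the first Friday is March 3 and the fourth is March 24.
1 November 2017 is a Wednesday, so the first Saturday is November 4 and the second is November 11.
23 March 2017 does not fall between 24 March and 11 November, so daylight saving is not in effect and Pelion Zone is at UTC−12:00.
10:00 local + 12h = 22:00 UTC.

22:00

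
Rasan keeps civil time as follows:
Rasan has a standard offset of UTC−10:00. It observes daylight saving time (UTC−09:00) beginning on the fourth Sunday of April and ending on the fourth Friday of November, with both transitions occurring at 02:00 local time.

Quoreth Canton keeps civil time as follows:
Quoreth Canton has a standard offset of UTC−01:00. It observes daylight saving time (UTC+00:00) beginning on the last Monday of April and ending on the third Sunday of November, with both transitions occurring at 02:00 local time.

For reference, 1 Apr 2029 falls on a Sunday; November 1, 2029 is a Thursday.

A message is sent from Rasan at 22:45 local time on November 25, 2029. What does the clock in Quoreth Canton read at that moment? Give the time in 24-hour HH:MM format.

1 April 2029 is a Sunday, so the first Sunday is April 1 and the fourth is April 22.
1 November 2029 is a Thursday, so the first Friday is November 2 and the fourth is November 23.
November 25, 2029 is outside the daylight-saving period (22 April – 23 November), so Rasan is on standard time, UTC−10:00.
22:45 Rasan + 10h = 08:45 UTC (rolling into the next day, 26 November 2029).
1 April 2029 is a Sunday, so Mondays fall on 2, 9, 16, 23, 30; the last is April 30.
1 November 2029 is a Thursday, so the first Sunday is November 4 and the third is November 18.
At the standard offset (UTC−01:00), 08:45 UTC − 1h = 07:45 Quoreth Canton standard time.
The standard-time date in Quoreth Canton, November 26, 2029, does not fall between 30 April and 18 November, so daylight saving is not in effect and Quoreth Canton is at UTC−01:00.
08:45 UTC − 1h = 07:45 Quoreth Canton.

07:45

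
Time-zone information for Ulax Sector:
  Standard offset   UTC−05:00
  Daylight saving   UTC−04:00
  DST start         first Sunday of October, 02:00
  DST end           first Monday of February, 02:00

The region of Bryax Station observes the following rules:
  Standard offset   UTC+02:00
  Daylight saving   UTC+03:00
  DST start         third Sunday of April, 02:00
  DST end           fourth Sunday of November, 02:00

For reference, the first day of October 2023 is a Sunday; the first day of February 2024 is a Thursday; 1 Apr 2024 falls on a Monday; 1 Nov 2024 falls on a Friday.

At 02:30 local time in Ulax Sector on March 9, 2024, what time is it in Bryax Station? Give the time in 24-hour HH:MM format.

09:30

1 October 2023 is a Sunday, so the first Sunday is October 1.
1 February 2024 is a Thursday, so the first Monday is February 5.
March 9, 2024 does not fall between 1 October 2023 and 5 February 2024, so daylight saving is not in effect and Ulax Sector is at UTC−05:00.
02:30 Ulax Sector + 5h = 07:30 UTC.
1 April 2024 is a Monday, so the first Sunday is April 7 and the third is April 21.
1 November 2024 is a Friday, so the first Sunday is November 3 and the fourth is November 24.
At the standard offset (UTC+02:00), 07:30 UTC + 2h = 09:30 Bryax Station standard time.
The standard-time date in Bryax Station, March 9, 2024, is outside the daylight-saving period (21 April – 24 November), so Bryax Station is on standard time, UTC+02:00.
07:30 UTC + 2h = 09:30 Bryax Station.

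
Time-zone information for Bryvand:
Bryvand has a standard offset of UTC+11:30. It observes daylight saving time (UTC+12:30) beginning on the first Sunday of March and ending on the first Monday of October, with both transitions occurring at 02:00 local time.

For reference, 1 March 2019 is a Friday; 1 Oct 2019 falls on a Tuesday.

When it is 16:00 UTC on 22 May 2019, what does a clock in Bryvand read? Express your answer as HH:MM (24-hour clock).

04:30

1 March 2019 is a Friday, so the first Sunday is March 3.
1 October 2019 is a Tuesday, so the first Monday is October 7.
At the standard offset (UTC+11:30), 16:00 UTC + 11h30m = 03:30 Bryvand standard time (rolling into the next day, 23 May 2019).
The standard-time date in Bryvand, 23 May 2019, falls between 3 March and 7 October, so daylight saving is in effect and Bryvand is at UTC+12:30.
16:00 UTC + 12h30m = 04:30 local (rolling into the next day, 23 May 2019).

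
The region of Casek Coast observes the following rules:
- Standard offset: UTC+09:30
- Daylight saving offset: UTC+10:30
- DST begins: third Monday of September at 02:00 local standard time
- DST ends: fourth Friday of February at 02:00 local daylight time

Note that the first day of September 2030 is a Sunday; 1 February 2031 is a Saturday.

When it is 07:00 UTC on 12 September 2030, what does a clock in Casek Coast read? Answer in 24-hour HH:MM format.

1 September 2030 is a Sunday, so the first Monday is September 2 and the third is September 16.
1 February 2031 is a Saturday, so the first Friday is February 7 and the fourth is February 28.
At the standard offset (UTC+09:30), 07:00 UTC + 9h30m = 16:30 Casek Coast standard time.
The standard-time date in Casek Coast, 12 September 2030, does not fall between 16 September 2030 and 28 February 2031, so daylight saving is not in effect and Casek Coast is at UTC+09:30.
07:00 UTC + 9h30m = 16:30 local.

16:30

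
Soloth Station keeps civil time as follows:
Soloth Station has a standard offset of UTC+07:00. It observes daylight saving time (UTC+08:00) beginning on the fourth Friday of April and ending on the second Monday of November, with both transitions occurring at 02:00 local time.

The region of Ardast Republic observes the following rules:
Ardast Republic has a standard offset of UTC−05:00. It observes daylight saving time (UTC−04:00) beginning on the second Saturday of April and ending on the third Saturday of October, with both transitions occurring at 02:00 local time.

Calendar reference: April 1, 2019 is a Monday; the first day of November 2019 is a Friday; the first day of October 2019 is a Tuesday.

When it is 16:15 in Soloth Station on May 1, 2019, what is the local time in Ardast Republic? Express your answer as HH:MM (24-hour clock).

1 April 2019 is a Monday, so the first Friday is April 5 and the fourth is April 26.
1 November 2019 is a Friday, so the first Monday is November 4 and the second is November 11.
May 1, 2019 lies within the daylight-saving period (26 April – 11 November), so Soloth Station is on daylight time, UTC+08:00.
16:15 Soloth Station − 8h = 08:15 UTC.
1 April 2019 is a Monday, so the first Saturday is April 6 and the second is April 13.
1 October 2019 is a Tuesday, so the first Saturday is October 5 and the third is October 19.
At the standard offset (UTC−05:00), 08:15 UTC − 5h = 03:15 Ardast Republic standard time.
The standard-time date in Ardast Republic, May 1, 2019, falls between 13 April and 19 October, so daylight saving is in effect and Ardast Republic is at UTC−04:00.
08:15 UTC − 4h = 04:15 Ardast Republic.

04:15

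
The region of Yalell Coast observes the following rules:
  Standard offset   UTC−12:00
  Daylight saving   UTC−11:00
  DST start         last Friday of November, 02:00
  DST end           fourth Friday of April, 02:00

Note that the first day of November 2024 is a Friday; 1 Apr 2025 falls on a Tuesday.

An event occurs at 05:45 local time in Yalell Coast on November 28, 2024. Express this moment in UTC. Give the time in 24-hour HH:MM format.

1 November 2024 is a Friday, so Fridays fall on 1, 8, 15, 22, 29; the last is November 29.
1 April 2025 is a Tuesday, so the first Friday is April 4 and the fourth is April 25.
Daylight saving runs 29 November 2024 – 25 April 2025; November 28, 2024 is outside that window, so Yalell Coast is on standard time at UTC−12:00.
05:45 local + 12h = 17:45 UTC.

17:45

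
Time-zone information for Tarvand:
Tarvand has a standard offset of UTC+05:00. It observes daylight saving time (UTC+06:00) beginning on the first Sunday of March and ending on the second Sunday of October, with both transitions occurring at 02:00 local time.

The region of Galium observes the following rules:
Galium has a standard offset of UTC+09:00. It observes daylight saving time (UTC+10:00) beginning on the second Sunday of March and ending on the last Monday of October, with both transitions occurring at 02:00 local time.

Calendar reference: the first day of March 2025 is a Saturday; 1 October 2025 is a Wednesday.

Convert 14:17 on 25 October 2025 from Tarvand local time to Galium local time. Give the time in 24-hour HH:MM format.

1 March 2025 is a Saturday, so the first Sunday is March 2.
1 October 2025 is a Wednesday, so the first Sunday is October 5 and the second is October 12.
25 October 2025 is outside the daylight-saving period (2 March – 12 October), so Tarvand is on standard time, UTC+05:00.
14:17 Tarvand − 5h = 09:17 UTC.
1 March 2025 is a Saturday, so the first Sunday is March 2 and the second is March 9.
1 October 2025 is a Wednesday, so Mondays fall on 6, 13, 20, 27; the last is October 27.
At the standard offset (UTC+09:00), 09:17 UTC + 9h = 18:17 Galium standard time.
Daylight saving runs 9 March – 27 October; the standard-time date in Galium, 25 October 2025, is inside that window, so Galium is at UTC+10:00.
09:17 UTC + 10h = 19:17 Galium.

19:17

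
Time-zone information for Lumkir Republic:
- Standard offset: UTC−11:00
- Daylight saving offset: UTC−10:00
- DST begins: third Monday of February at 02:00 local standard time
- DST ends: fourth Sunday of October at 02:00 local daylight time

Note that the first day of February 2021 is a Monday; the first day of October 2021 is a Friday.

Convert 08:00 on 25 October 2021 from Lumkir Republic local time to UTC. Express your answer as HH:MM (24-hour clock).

1 February 2021 is a Monday, so the first Monday is February 1 and the third is February 15.
1 October 2021 is a Friday, so the first Sunday is October 3 and the fourth is October 24.
Daylight saving runs 15 February – 24 October; 25 October 2021 is outside that window, so Lumkir Republic is on standard time at UTC−11:00.
08:00 local + 11h = 19:00 UTC.

19:00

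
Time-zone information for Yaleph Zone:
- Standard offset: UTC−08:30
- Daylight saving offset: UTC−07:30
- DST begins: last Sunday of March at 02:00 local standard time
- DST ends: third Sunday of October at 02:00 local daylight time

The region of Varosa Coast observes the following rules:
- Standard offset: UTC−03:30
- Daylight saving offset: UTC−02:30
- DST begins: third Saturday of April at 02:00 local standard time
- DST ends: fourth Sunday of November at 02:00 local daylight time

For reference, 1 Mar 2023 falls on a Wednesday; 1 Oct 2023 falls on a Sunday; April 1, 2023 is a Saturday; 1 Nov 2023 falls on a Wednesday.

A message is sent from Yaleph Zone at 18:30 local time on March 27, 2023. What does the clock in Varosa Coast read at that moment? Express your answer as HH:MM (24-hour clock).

22:30

1 March 2023 is a Wednesday, so Sundays fall on 5, 12, 19, 26; the last is March 26.
1 October 2023 is a Sunday, so the first Sunday is October 1 and the third is October 15.
Daylight saving runs 26 March – 15 October; March 27, 2023 is inside that window, so Yaleph Zone is at UTC−07:30.
18:30 Yaleph Zone + 7h30m = 02:00 UTC (rolling into the next day, 28 March 2023).
1 April 2023 is a Saturday, so the first Saturday is April 1 and the third is April 15.
1 November 2023 is a Wednesday, so the first Sunday is November 5 and the fourth is November 26.
At the standard offset (UTC−03:30), 02:00 UTC − 3h30m = 22:30 Varosa Coast standard time (rolling into the previous day, 27 March 2023).
The standard-time date in Varosa Coast, March 27, 2023, is outside the daylight-saving period (15 April – 26 November), so Varosa Coast is on standard time, UTC−03:30.
02:00 UTC − 3h30m = 22:30 Varosa Coast (rolling into the previous day, 27 March 2023).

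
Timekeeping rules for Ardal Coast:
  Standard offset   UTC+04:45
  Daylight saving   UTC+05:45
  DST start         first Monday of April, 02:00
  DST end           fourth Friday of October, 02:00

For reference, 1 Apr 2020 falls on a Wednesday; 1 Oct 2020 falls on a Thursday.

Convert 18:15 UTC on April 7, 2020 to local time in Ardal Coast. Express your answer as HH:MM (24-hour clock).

1 April 2020 is a Wednesday, so the first Monday is April 6.
1 October 2020 is a Thursday, so the first Friday is October 2 and the fourth is October 23.
At the standard offset (UTC+04:45), 18:15 UTC + 4h45m = 23:00 Ardal Coast standard time.
The standard-time date in Ardal Coast, April 7, 2020, falls between 6 April and 23 October, so daylight saving is in effect and Ardal Coast is at UTC+05:45.
18:15 UTC + 5h45m = 00:00 local (rolling into the next day, 8 April 2020).

00:00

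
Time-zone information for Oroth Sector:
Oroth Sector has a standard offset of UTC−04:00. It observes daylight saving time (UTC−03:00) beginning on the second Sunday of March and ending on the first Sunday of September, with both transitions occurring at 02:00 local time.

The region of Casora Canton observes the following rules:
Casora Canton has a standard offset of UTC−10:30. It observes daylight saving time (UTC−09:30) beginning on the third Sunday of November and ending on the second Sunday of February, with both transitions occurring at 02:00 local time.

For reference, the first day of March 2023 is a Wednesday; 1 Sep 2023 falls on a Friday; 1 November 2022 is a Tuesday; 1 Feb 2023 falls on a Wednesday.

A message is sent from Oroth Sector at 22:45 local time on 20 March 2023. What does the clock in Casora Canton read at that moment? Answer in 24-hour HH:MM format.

15:15

1 March 2023 is a Wednesday, so the first Sunday is March 5 and the second is March 12.
1 September 2023 is a Friday, so the first Sunday is September 3.
Daylight saving runs 12 March – 3 September; 20 March 2023 is inside that window, so Oroth Sector is at UTC−03:00.
22:45 Oroth Sector + 3h = 01:45 UTC (rolling into the next day, 21 March 2023).
1 November 2022 is a Tuesday, so the first Sunday is November 6 and the third is November 20.
1 February 2023 is a Wednesday, so the first Sunday is February 5 and the second is February 12.
At the standard offset (UTC−10:30), 01:45 UTC − 10h30m = 15:15 Casora Canton standard time (rolling into the previous day, 20 March 2023).
The standard-time date in Casora Canton, 20 March 2023, does not fall between 20 November 2022 and 12 February 2023, so daylight saving is not in effect and Casora Canton is at UTC−10:30.
01:45 UTC − 10h30m = 15:15 Casora Canton (rolling into the previous day, 20 March 2023).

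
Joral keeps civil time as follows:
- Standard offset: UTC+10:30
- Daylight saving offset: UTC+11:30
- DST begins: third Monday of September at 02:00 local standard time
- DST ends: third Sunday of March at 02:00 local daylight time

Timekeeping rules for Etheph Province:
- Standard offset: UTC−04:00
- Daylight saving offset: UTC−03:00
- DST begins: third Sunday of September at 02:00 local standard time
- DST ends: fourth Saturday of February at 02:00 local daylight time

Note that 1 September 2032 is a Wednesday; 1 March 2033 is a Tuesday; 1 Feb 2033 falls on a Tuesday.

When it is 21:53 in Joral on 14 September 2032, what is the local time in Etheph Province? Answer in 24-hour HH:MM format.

1 September 2032 is a Wednesday, so the first Monday is September 6 and the third is September 20.
1 March 2033 is a Tuesday, so the first Sunday is March 6 and the third is March 20.
14 September 2032 does not fall between 20 September 2032 and 20 March 2033, so daylight saving is not in effect and Joral is at UTC+10:30.
21:53 Joral − 10h30m = 11:23 UTC.
1 September 2032 is a Wednesday, so the first Sunday is September 5 and the third is September 19.
1 February 2033 is a Tuesday, so the first Saturday is February 5 and the fourth is February 26.
At the standard offset (UTC−04:00), 11:23 UTC − 4h = 07:23 Etheph Province standard time.
The standard-time date in Etheph Province, 14 September 2032, is outside the daylight-saving period (19 September 2032 – 26 February 2033), so Etheph Province is on standard time, UTC−04:00.
11:23 UTC − 4h = 07:23 Etheph Province.

07:23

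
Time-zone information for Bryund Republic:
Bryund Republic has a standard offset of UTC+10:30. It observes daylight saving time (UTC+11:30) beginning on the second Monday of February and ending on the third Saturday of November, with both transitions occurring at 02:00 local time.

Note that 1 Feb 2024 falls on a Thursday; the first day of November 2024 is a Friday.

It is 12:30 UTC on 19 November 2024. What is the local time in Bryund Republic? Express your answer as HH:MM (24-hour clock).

23:00

1 February 2024 is a Thursday, so the first Monday is February 5 and the second is February 12.
1 November 2024 is a Friday, so the first Saturday is November 2 and the third is November 16.
At the standard offset (UTC+10:30), 12:30 UTC + 10h30m = 23:00 Bryund Republic standard time.
The standard-time date in Bryund Republic, 19 November 2024, is outside the daylight-saving period (12 February – 16 November), so Bryund Republic is on standard time, UTC+10:30.
12:30 UTC + 10h30m = 23:00 local.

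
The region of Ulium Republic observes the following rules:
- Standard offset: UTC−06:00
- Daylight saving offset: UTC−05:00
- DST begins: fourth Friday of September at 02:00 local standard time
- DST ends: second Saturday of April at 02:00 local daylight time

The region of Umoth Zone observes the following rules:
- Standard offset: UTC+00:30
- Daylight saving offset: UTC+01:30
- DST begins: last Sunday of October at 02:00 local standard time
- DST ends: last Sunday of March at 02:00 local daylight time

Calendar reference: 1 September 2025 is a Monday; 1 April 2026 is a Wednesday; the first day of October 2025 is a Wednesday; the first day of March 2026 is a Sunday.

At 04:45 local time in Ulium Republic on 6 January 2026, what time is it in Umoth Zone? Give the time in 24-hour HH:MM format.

1 September 2025 is a Monday, so the first Friday is September 5 and the fourth is September 26.
1 April 2026 is a Wednesday, so the first Saturday is April 4 and the second is April 11.
6 January 2026 falls between 26 September 2025 and 11 April 2026, so daylight saving is in effect and Ulium Republic is at UTC−05:00.
04:45 Ulium Republic + 5h = 09:45 UTC.
1 October 2025 is a Wednesday, so Sundays fall on 5, 12, 19, 26; the last is October 26.
1 March 2026 is a Sunday, so Sundays fall on 1, 8, 15, 22, 29; the last is March 29.
At the standard offset (UTC+00:30), 09:45 UTC + 0h30m = 10:15 Umoth Zone standard time.
Daylight saving runs 26 October 2025 – 29 March 2026; the standard-time date in Umoth Zone, 6 January 2026, is inside that window, so Umoth Zone is at UTC+01:30.
09:45 UTC + 1h30m = 11:15 Umoth Zone.

11:15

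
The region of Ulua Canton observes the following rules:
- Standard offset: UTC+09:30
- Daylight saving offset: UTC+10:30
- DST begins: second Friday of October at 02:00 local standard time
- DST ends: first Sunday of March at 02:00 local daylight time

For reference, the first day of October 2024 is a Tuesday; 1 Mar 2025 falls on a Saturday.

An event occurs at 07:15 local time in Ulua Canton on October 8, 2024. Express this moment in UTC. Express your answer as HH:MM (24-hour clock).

1 October 2024 is a Tuesday, so the first Friday is October 4 and the second is October 11.
1 March 2025 is a Saturday, so the first Sunday is March 2.
Daylight saving runs 11 October 2024 – 2 March 2025; October 8, 2024 is outside that window, so Ulua Canton is on standard time at UTC+09:30.
07:15 local − 9h30m = 21:45 UTC (rolling into the previous day, 7 October 2024).

21:45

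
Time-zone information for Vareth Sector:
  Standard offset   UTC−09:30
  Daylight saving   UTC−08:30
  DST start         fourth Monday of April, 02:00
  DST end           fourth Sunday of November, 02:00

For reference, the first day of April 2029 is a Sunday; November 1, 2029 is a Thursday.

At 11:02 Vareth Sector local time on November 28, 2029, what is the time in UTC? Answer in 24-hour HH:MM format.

1 April 2029 is a Sunday, so the first Monday is April 2 and the fourth is April 23.
1 November 2029 is a Thursday, so the first Sunday is November 4 and the fourth is November 25.
November 28, 2029 does not fall between 23 April and 25 November, so daylight saving is not in effect and Vareth Sector is at UTC−09:30.
11:02 local + 9h30m = 20:32 UTC.

20:32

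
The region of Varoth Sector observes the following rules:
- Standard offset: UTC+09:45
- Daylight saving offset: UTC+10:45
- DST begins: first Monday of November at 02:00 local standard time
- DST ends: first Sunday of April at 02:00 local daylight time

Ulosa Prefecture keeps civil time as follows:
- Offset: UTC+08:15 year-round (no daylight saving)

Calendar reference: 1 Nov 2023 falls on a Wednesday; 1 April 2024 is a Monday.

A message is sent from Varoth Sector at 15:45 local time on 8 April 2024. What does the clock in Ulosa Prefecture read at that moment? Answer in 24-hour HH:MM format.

14:15

1 November 2023 is a Wednesday, so the first Monday is November 6.
1 April 2024 is a Monday, so the first Sunday is April 7.
8 April 2024 does not fall between 6 November 2023 and 7 April 2024, so daylight saving is not in effect and Varoth Sector is at UTC+09:45.
15:45 Varoth Sector − 9h45m = 06:00 UTC.
Ulosa Prefecture stays on UTC+08:15 all year.
06:00 UTC + 8h15m = 14:15 Ulosa Prefecture.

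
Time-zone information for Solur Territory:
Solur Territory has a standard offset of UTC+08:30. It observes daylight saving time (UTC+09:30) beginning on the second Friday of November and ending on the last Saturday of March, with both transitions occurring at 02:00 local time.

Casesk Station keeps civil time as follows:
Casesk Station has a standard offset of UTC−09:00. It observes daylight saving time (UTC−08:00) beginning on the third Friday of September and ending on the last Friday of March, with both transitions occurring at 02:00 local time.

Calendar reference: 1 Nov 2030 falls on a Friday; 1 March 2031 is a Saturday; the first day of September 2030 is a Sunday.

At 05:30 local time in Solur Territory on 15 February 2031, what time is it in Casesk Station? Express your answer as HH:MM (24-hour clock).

1 November 2030 is a Friday, so the first Friday is November 1 and the second is November 8.
1 March 2031 is a Saturday, so Saturdays fall on 1, 8, 15, 22, 29; the last is March 29.
Daylight saving runs 8 November 2030 – 29 March 2031; 15 February 2031 is inside that window, so Solur Territory is at UTC+09:30.
05:30 Solur Territory − 9h30m = 20:00 UTC (rolling into the previous day, 14 February 2031).
1 September 2030 is a Sunday, so the first Friday is September 6 and the third is September 20.
1 March 2031 is a Saturday, so Fridays fall on 7, 14, 21, 28; the last is March 28.
At the standard offset (UTC−09:00), 20:00 UTC − 9h = 11:00 Casesk Station standard time.
The standard-time date in Casesk Station, 14 February 2031, falls between 20 September 2030 and 28 March 2031, so daylight saving is in effect and Casesk Station is at UTC−08:00.
20:00 UTC − 8h = 12:00 Casesk Station.

12:00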